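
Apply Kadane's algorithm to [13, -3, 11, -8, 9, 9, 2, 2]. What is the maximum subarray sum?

Using Kadane's algorithm on [13, -3, 11, -8, 9, 9, 2, 2]:

Scanning through the array:
Position 1 (value -3): max_ending_here = 10, max_so_far = 13
Position 2 (value 11): max_ending_here = 21, max_so_far = 21
Position 3 (value -8): max_ending_here = 13, max_so_far = 21
Position 4 (value 9): max_ending_here = 22, max_so_far = 22
Position 5 (value 9): max_ending_here = 31, max_so_far = 31
Position 6 (value 2): max_ending_here = 33, max_so_far = 33
Position 7 (value 2): max_ending_here = 35, max_so_far = 35

Maximum subarray: [13, -3, 11, -8, 9, 9, 2, 2]
Maximum sum: 35

The maximum subarray is [13, -3, 11, -8, 9, 9, 2, 2] with sum 35. This subarray runs from index 0 to index 7.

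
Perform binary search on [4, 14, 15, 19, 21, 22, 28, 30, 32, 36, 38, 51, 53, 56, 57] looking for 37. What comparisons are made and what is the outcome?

Binary search for 37 in [4, 14, 15, 19, 21, 22, 28, 30, 32, 36, 38, 51, 53, 56, 57]:

lo=0, hi=14, mid=7, arr[mid]=30 -> 30 < 37, search right half
lo=8, hi=14, mid=11, arr[mid]=51 -> 51 > 37, search left half
lo=8, hi=10, mid=9, arr[mid]=36 -> 36 < 37, search right half
lo=10, hi=10, mid=10, arr[mid]=38 -> 38 > 37, search left half
lo=10 > hi=9, target 37 not found

Binary search determines that 37 is not in the array after 4 comparisons. The search space was exhausted without finding the target.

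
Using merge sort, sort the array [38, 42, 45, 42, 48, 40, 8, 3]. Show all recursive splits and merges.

Merge sort trace:

Split: [38, 42, 45, 42, 48, 40, 8, 3] -> [38, 42, 45, 42] and [48, 40, 8, 3]
  Split: [38, 42, 45, 42] -> [38, 42] and [45, 42]
    Split: [38, 42] -> [38] and [42]
    Merge: [38] + [42] -> [38, 42]
    Split: [45, 42] -> [45] and [42]
    Merge: [45] + [42] -> [42, 45]
  Merge: [38, 42] + [42, 45] -> [38, 42, 42, 45]
  Split: [48, 40, 8, 3] -> [48, 40] and [8, 3]
    Split: [48, 40] -> [48] and [40]
    Merge: [48] + [40] -> [40, 48]
    Split: [8, 3] -> [8] and [3]
    Merge: [8] + [3] -> [3, 8]
  Merge: [40, 48] + [3, 8] -> [3, 8, 40, 48]
Merge: [38, 42, 42, 45] + [3, 8, 40, 48] -> [3, 8, 38, 40, 42, 42, 45, 48]

Final sorted array: [3, 8, 38, 40, 42, 42, 45, 48]

The merge sort proceeds by recursively splitting the array and merging sorted halves.
After all merges, the sorted array is [3, 8, 38, 40, 42, 42, 45, 48].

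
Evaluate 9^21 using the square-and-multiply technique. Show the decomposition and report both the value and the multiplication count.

Computing 9^21 by squaring (build up from 9^1; each line after the first costs one multiplication):

9^1 = 9
9^2 = (9^1)^2 = 9^2 = 81
9^4 = (9^2)^2 = 81^2 = 6561
9^5 = 9 * 9^4 = 9 * 6561 = 59049
9^10 = (9^5)^2 = 59049^2 = 3486784401
9^20 = (9^10)^2 = 3486784401^2 = 12157665459056928801
9^21 = 9 * 9^20 = 9 * 12157665459056928801 = 109418989131512359209

Result: 109418989131512359209
Multiplications needed: 6 (6 lines after 9^1)

9^21 = 109418989131512359209. Using exponentiation by squaring, this requires 6 multiplications. The key idea: if the exponent is even, square the half-power; if odd, multiply by the base once.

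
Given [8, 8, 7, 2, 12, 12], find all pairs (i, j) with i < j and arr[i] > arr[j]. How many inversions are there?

Finding inversions in [8, 8, 7, 2, 12, 12]:

(0, 2): arr[0]=8 > arr[2]=7
(0, 3): arr[0]=8 > arr[3]=2
(1, 2): arr[1]=8 > arr[2]=7
(1, 3): arr[1]=8 > arr[3]=2
(2, 3): arr[2]=7 > arr[3]=2

Total inversions: 5

The array has 5 inversion(s): (0,2), (0,3), (1,2), (1,3), (2,3). Each pair (i,j) satisfies i < j and arr[i] > arr[j].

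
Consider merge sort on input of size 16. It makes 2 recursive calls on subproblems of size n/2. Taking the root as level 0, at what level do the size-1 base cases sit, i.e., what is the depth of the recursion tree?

For divide and conquer with division factor 2:

Problem sizes at each level:
Level 0: 16
Level 1: 8
Level 2: 4
Level 3: 2
Level 4: 1

The root is level 0 and the size-1 base case is level 4 (the tree spans levels 0 through 4, i.e. 5 levels counting the root), so the depth is the number of divisions: log_2(16) = 4

The recursion tree depth is log_2(16) = 4. At each level, the problem size is divided by 2, so it takes 4 divisions to reduce to a base case of size 1. The algorithm makes 2 recursive calls at each level.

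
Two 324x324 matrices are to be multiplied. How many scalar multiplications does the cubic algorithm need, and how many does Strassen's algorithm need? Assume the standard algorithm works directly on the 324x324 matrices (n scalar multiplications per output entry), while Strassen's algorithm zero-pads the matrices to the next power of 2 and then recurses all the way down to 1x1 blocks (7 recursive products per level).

Matrix multiplication for 324x324 matrices:

Strassen's algorithm requires power-of-2 dimensions. Pad 324x324 to 512x512 (next power of 2).

Standard algorithm: 324^3 = 34012224 multiplications
Strassen's algorithm: 7^(log2(512)) = 7^9 = 40353607 multiplications
Difference: 34012224 - 40353607 = -6341383 (Strassen uses MORE here due to padding overhead — for small or just-over-power-of-2 n, padding can outweigh the per-level savings)

Standard: 34012224 multiplications (324^3). Strassen: 40353607 multiplications (7^9, after padding to 512x512). Strassen reduces 8 recursive multiplications to 7 at each level.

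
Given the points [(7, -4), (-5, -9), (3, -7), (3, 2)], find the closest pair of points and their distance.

Computing all pairwise distances among 4 points:

d((7, -4), (-5, -9)) = 13.0
d((7, -4), (3, -7)) = 5.0 <-- minimum
d((7, -4), (3, 2)) = 7.2111
d((-5, -9), (3, -7)) = 8.2462
d((-5, -9), (3, 2)) = 13.6015
d((3, -7), (3, 2)) = 9.0

Closest pair: (7, -4) and (3, -7) with distance 5.0

The closest pair is (7, -4) and (3, -7) with Euclidean distance 5.0. For 4 points, brute-force pairwise comparison is shown above. For large n, the divide-and-conquer algorithm (sort by x, recurse on halves, check the dividing strip) achieves O(n log n).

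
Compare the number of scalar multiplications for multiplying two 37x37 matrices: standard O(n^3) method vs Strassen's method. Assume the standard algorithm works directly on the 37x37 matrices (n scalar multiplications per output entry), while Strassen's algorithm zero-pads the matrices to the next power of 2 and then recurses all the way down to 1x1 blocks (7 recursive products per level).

Matrix multiplication for 37x37 matrices:

Strassen's algorithm requires power-of-2 dimensions. Pad 37x37 to 64x64 (next power of 2).

Standard algorithm: 37^3 = 50653 multiplications
Strassen's algorithm: 7^(log2(64)) = 7^6 = 117649 multiplications
Difference: 50653 - 117649 = -66996 (Strassen uses MORE here due to padding overhead — for small or just-over-power-of-2 n, padding can outweigh the per-level savings)

Standard: 50653 multiplications (37^3). Strassen: 117649 multiplications (7^6, after padding to 64x64). Strassen reduces 8 recursive multiplications to 7 at each level.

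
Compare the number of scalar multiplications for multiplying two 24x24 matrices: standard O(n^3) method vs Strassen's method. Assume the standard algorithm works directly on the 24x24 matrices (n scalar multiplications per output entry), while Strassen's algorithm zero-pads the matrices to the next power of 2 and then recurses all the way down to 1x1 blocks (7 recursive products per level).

Matrix multiplication for 24x24 matrices:

Strassen's algorithm requires power-of-2 dimensions. Pad 24x24 to 32x32 (next power of 2).

Standard algorithm: 24^3 = 13824 multiplications
Strassen's algorithm: 7^(log2(32)) = 7^5 = 16807 multiplications
Difference: 13824 - 16807 = -2983 (Strassen uses MORE here due to padding overhead — for small or just-over-power-of-2 n, padding can outweigh the per-level savings)

Standard: 13824 multiplications (24^3). Strassen: 16807 multiplications (7^5, after padding to 32x32). Strassen reduces 8 recursive multiplications to 7 at each level.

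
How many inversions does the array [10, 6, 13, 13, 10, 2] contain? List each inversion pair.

Finding inversions in [10, 6, 13, 13, 10, 2]:

(0, 1): arr[0]=10 > arr[1]=6
(0, 5): arr[0]=10 > arr[5]=2
(1, 5): arr[1]=6 > arr[5]=2
(2, 4): arr[2]=13 > arr[4]=10
(2, 5): arr[2]=13 > arr[5]=2
(3, 4): arr[3]=13 > arr[4]=10
(3, 5): arr[3]=13 > arr[5]=2
(4, 5): arr[4]=10 > arr[5]=2

Total inversions: 8

The array has 8 inversion(s): (0,1), (0,5), (1,5), (2,4), (2,5), (3,4), (3,5), (4,5). Each pair (i,j) satisfies i < j and arr[i] > arr[j].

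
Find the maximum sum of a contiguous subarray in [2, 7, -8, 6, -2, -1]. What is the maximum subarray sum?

Using Kadane's algorithm on [2, 7, -8, 6, -2, -1]:

Scanning through the array:
Position 1 (value 7): max_ending_here = 9, max_so_far = 9
Position 2 (value -8): max_ending_here = 1, max_so_far = 9
Position 3 (value 6): max_ending_here = 7, max_so_far = 9
Position 4 (value -2): max_ending_here = 5, max_so_far = 9
Position 5 (value -1): max_ending_here = 4, max_so_far = 9

Maximum subarray: [2, 7]
Maximum sum: 9

The maximum subarray is [2, 7] with sum 9. This subarray runs from index 0 to index 1.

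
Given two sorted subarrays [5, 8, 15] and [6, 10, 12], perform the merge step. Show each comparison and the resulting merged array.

Merging process:

Compare 5 vs 6: take 5 from left. Merged: [5]
Compare 8 vs 6: take 6 from right. Merged: [5, 6]
Compare 8 vs 10: take 8 from left. Merged: [5, 6, 8]
Compare 15 vs 10: take 10 from right. Merged: [5, 6, 8, 10]
Compare 15 vs 12: take 12 from right. Merged: [5, 6, 8, 10, 12]
Append remaining from left: [15]. Merged: [5, 6, 8, 10, 12, 15]

Final merged array: [5, 6, 8, 10, 12, 15]
Total comparisons: 5

The merged array is [5, 6, 8, 10, 12, 15], requiring 5 comparisons. The merge step runs in O(n) time where n is the total number of elements.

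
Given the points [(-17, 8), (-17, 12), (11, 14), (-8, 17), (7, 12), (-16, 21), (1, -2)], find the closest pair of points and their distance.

Computing all pairwise distances among 7 points:

d((-17, 8), (-17, 12)) = 4.0 <-- minimum
d((-17, 8), (11, 14)) = 28.6356
d((-17, 8), (-8, 17)) = 12.7279
d((-17, 8), (7, 12)) = 24.3311
d((-17, 8), (-16, 21)) = 13.0384
d((-17, 8), (1, -2)) = 20.5913
d((-17, 12), (11, 14)) = 28.0713
d((-17, 12), (-8, 17)) = 10.2956
d((-17, 12), (7, 12)) = 24.0
d((-17, 12), (-16, 21)) = 9.0554
d((-17, 12), (1, -2)) = 22.8035
d((11, 14), (-8, 17)) = 19.2354
d((11, 14), (7, 12)) = 4.4721
d((11, 14), (-16, 21)) = 27.8927
d((11, 14), (1, -2)) = 18.868
d((-8, 17), (7, 12)) = 15.8114
d((-8, 17), (-16, 21)) = 8.9443
d((-8, 17), (1, -2)) = 21.0238
d((7, 12), (-16, 21)) = 24.6982
d((7, 12), (1, -2)) = 15.2315
d((-16, 21), (1, -2)) = 28.6007

Closest pair: (-17, 8) and (-17, 12) with distance 4.0

The closest pair is (-17, 8) and (-17, 12) with Euclidean distance 4.0. For 7 points, brute-force pairwise comparison is shown above. For large n, the divide-and-conquer algorithm (sort by x, recurse on halves, check the dividing strip) achieves O(n log n).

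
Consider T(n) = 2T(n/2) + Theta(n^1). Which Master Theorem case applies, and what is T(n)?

Master Theorem for T(n) = 2T(n/2) + O(n^1):

a = 2, b = 2, c = 1
log_b(a) = log_2(2) = 1.0000

Case 2: c = 1 = log_2(2) = 1.0000
T(n) = O(n^1 log n) = O(n log n)

For T(n) = 2T(n/2) + O(n^1): log_2(2) = 1.0000. This is Case 2 of the Master Theorem (c = log_b(a), equal work at all levels), giving O(n log n).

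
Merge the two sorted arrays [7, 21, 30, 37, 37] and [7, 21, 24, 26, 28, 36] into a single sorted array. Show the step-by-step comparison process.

Merging process:

Compare 7 vs 7: take 7 from left. Merged: [7]
Compare 21 vs 7: take 7 from right. Merged: [7, 7]
Compare 21 vs 21: take 21 from left. Merged: [7, 7, 21]
Compare 30 vs 21: take 21 from right. Merged: [7, 7, 21, 21]
Compare 30 vs 24: take 24 from right. Merged: [7, 7, 21, 21, 24]
Compare 30 vs 26: take 26 from right. Merged: [7, 7, 21, 21, 24, 26]
Compare 30 vs 28: take 28 from right. Merged: [7, 7, 21, 21, 24, 26, 28]
Compare 30 vs 36: take 30 from left. Merged: [7, 7, 21, 21, 24, 26, 28, 30]
Compare 37 vs 36: take 36 from right. Merged: [7, 7, 21, 21, 24, 26, 28, 30, 36]
Append remaining from left: [37, 37]. Merged: [7, 7, 21, 21, 24, 26, 28, 30, 36, 37, 37]

Final merged array: [7, 7, 21, 21, 24, 26, 28, 30, 36, 37, 37]
Total comparisons: 9

The merged array is [7, 7, 21, 21, 24, 26, 28, 30, 36, 37, 37], requiring 9 comparisons. The merge step runs in O(n) time where n is the total number of elements.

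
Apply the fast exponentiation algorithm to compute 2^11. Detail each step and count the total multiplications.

Computing 2^11 by squaring (build up from 2^1; each line after the first costs one multiplication):

2^1 = 2
2^2 = (2^1)^2 = 2^2 = 4
2^4 = (2^2)^2 = 4^2 = 16
2^5 = 2 * 2^4 = 2 * 16 = 32
2^10 = (2^5)^2 = 32^2 = 1024
2^11 = 2 * 2^10 = 2 * 1024 = 2048

Result: 2048
Multiplications needed: 5 (5 lines after 2^1)

2^11 = 2048. Using exponentiation by squaring, this requires 5 multiplications. The key idea: if the exponent is even, square the half-power; if odd, multiply by the base once.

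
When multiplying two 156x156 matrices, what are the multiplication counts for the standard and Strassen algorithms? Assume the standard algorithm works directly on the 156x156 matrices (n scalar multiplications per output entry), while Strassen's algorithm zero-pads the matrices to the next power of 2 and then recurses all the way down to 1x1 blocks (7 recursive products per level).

Matrix multiplication for 156x156 matrices:

Strassen's algorithm requires power-of-2 dimensions. Pad 156x156 to 256x256 (next power of 2).

Standard algorithm: 156^3 = 3796416 multiplications
Strassen's algorithm: 7^(log2(256)) = 7^8 = 5764801 multiplications
Difference: 3796416 - 5764801 = -1968385 (Strassen uses MORE here due to padding overhead — for small or just-over-power-of-2 n, padding can outweigh the per-level savings)

Standard: 3796416 multiplications (156^3). Strassen: 5764801 multiplications (7^8, after padding to 256x256). Strassen reduces 8 recursive multiplications to 7 at each level.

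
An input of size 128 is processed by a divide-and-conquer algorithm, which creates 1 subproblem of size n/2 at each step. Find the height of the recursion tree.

For divide and conquer with division factor 2:

Problem sizes at each level:
Level 0: 128
Level 1: 64
Level 2: 32
Level 3: 16
Level 4: 8
Level 5: 4
Level 6: 2
Level 7: 1

The root is level 0 and the size-1 base case is level 7 (the tree spans levels 0 through 7, i.e. 8 levels counting the root), so the depth is the number of divisions: log_2(128) = 7

The recursion tree depth is log_2(128) = 7. At each level, the problem size is divided by 2, so it takes 7 divisions to reduce to a base case of size 1. The algorithm makes 1 recursive call at each level.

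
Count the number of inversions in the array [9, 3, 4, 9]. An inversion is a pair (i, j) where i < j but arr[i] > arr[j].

Finding inversions in [9, 3, 4, 9]:

(0, 1): arr[0]=9 > arr[1]=3
(0, 2): arr[0]=9 > arr[2]=4

Total inversions: 2

The array has 2 inversion(s): (0,1), (0,2). Each pair (i,j) satisfies i < j and arr[i] > arr[j].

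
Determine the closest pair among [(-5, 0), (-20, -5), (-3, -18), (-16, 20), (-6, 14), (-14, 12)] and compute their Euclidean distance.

Computing all pairwise distances among 6 points:

d((-5, 0), (-20, -5)) = 15.8114
d((-5, 0), (-3, -18)) = 18.1108
d((-5, 0), (-16, 20)) = 22.8254
d((-5, 0), (-6, 14)) = 14.0357
d((-5, 0), (-14, 12)) = 15.0
d((-20, -5), (-3, -18)) = 21.4009
d((-20, -5), (-16, 20)) = 25.318
d((-20, -5), (-6, 14)) = 23.6008
d((-20, -5), (-14, 12)) = 18.0278
d((-3, -18), (-16, 20)) = 40.1622
d((-3, -18), (-6, 14)) = 32.1403
d((-3, -18), (-14, 12)) = 31.9531
d((-16, 20), (-6, 14)) = 11.6619
d((-16, 20), (-14, 12)) = 8.2462 <-- minimum
d((-6, 14), (-14, 12)) = 8.2462 <-- minimum

Minimum distance: 8.2462 (tie among 2 pairs: (-16, 20) and (-14, 12); (-6, 14) and (-14, 12))

The minimum Euclidean distance is 8.2462. There is a tie: 2 pairs achieve this minimum — (-16, 20) and (-14, 12); (-6, 14) and (-14, 12). Any of these is a valid closest pair. For 6 points, brute-force pairwise comparison is shown above. For large n, the divide-and-conquer algorithm (sort by x, recurse on halves, check the dividing strip) achieves O(n log n).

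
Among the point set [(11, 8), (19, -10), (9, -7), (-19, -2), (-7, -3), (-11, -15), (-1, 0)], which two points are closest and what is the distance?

Computing all pairwise distances among 7 points:

d((11, 8), (19, -10)) = 19.6977
d((11, 8), (9, -7)) = 15.1327
d((11, 8), (-19, -2)) = 31.6228
d((11, 8), (-7, -3)) = 21.095
d((11, 8), (-11, -15)) = 31.8277
d((11, 8), (-1, 0)) = 14.4222
d((19, -10), (9, -7)) = 10.4403
d((19, -10), (-19, -2)) = 38.833
d((19, -10), (-7, -3)) = 26.9258
d((19, -10), (-11, -15)) = 30.4138
d((19, -10), (-1, 0)) = 22.3607
d((9, -7), (-19, -2)) = 28.4429
d((9, -7), (-7, -3)) = 16.4924
d((9, -7), (-11, -15)) = 21.5407
d((9, -7), (-1, 0)) = 12.2066
d((-19, -2), (-7, -3)) = 12.0416
d((-19, -2), (-11, -15)) = 15.2643
d((-19, -2), (-1, 0)) = 18.1108
d((-7, -3), (-11, -15)) = 12.6491
d((-7, -3), (-1, 0)) = 6.7082 <-- minimum
d((-11, -15), (-1, 0)) = 18.0278

Closest pair: (-7, -3) and (-1, 0) with distance 6.7082

The closest pair is (-7, -3) and (-1, 0) with Euclidean distance 6.7082. For 7 points, brute-force pairwise comparison is shown above. For large n, the divide-and-conquer algorithm (sort by x, recurse on halves, check the dividing strip) achieves O(n log n).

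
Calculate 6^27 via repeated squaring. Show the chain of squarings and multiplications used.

Computing 6^27 by squaring (build up from 6^1; each line after the first costs one multiplication):

6^1 = 6
6^2 = (6^1)^2 = 6^2 = 36
6^3 = 6 * 6^2 = 6 * 36 = 216
6^6 = (6^3)^2 = 216^2 = 46656
6^12 = (6^6)^2 = 46656^2 = 2176782336
6^13 = 6 * 6^12 = 6 * 2176782336 = 13060694016
6^26 = (6^13)^2 = 13060694016^2 = 170581728179578208256
6^27 = 6 * 6^26 = 6 * 170581728179578208256 = 1023490369077469249536

Result: 1023490369077469249536
Multiplications needed: 7 (7 lines after 6^1)

6^27 = 1023490369077469249536. Using exponentiation by squaring, this requires 7 multiplications. The key idea: if the exponent is even, square the half-power; if odd, multiply by the base once.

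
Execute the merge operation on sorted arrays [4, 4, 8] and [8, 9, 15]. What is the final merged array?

Merging process:

Compare 4 vs 8: take 4 from left. Merged: [4]
Compare 4 vs 8: take 4 from left. Merged: [4, 4]
Compare 8 vs 8: take 8 from left. Merged: [4, 4, 8]
Append remaining from right: [8, 9, 15]. Merged: [4, 4, 8, 8, 9, 15]

Final merged array: [4, 4, 8, 8, 9, 15]
Total comparisons: 3

The merged array is [4, 4, 8, 8, 9, 15], requiring 3 comparisons. The merge step runs in O(n) time where n is the total number of elements.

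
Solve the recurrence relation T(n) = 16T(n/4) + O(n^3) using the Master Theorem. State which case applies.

Master Theorem for T(n) = 16T(n/4) + O(n^3):

a = 16, b = 4, c = 3
log_b(a) = log_4(16) = 2.0000

Case 3: c = 3 > log_4(16) = 2.0000
T(n) = O(n^3) = O(n^3)

For T(n) = 16T(n/4) + O(n^3): log_4(16) = 2.0000. This is Case 3 of the Master Theorem (c > log_b(a), work dominated by root), giving O(n^3).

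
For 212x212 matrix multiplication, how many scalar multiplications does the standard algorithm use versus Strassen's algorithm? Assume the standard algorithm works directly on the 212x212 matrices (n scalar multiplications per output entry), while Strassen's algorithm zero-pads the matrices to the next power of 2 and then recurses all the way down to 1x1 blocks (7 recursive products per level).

Matrix multiplication for 212x212 matrices:

Strassen's algorithm requires power-of-2 dimensions. Pad 212x212 to 256x256 (next power of 2).

Standard algorithm: 212^3 = 9528128 multiplications
Strassen's algorithm: 7^(log2(256)) = 7^8 = 5764801 multiplications
Savings: 9528128 - 5764801 = 3763327 multiplications

Standard: 9528128 multiplications (212^3). Strassen: 5764801 multiplications (7^8, after padding to 256x256). Strassen reduces 8 recursive multiplications to 7 at each level.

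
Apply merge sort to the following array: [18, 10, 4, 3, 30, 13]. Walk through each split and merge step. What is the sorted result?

Merge sort trace:

Split: [18, 10, 4, 3, 30, 13] -> [18, 10, 4] and [3, 30, 13]
  Split: [18, 10, 4] -> [18] and [10, 4]
    Split: [10, 4] -> [10] and [4]
    Merge: [10] + [4] -> [4, 10]
  Merge: [18] + [4, 10] -> [4, 10, 18]
  Split: [3, 30, 13] -> [3] and [30, 13]
    Split: [30, 13] -> [30] and [13]
    Merge: [30] + [13] -> [13, 30]
  Merge: [3] + [13, 30] -> [3, 13, 30]
Merge: [4, 10, 18] + [3, 13, 30] -> [3, 4, 10, 13, 18, 30]

Final sorted array: [3, 4, 10, 13, 18, 30]

The merge sort proceeds by recursively splitting the array and merging sorted halves.
After all merges, the sorted array is [3, 4, 10, 13, 18, 30].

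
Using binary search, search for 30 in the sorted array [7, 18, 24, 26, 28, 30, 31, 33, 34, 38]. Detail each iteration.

Binary search for 30 in [7, 18, 24, 26, 28, 30, 31, 33, 34, 38]:

lo=0, hi=9, mid=4, arr[mid]=28 -> 28 < 30, search right half
lo=5, hi=9, mid=7, arr[mid]=33 -> 33 > 30, search left half
lo=5, hi=6, mid=5, arr[mid]=30 -> Found target at index 5!

Binary search finds 30 at index 5 after 3 comparisons. The search repeatedly halves the search space by comparing with the middle element.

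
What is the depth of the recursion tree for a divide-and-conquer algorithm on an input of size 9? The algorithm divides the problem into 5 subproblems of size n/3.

For divide and conquer with division factor 3:

Problem sizes at each level:
Level 0: 9
Level 1: 3
Level 2: 1

The root is level 0 and the size-1 base case is level 2 (the tree spans levels 0 through 2, i.e. 3 levels counting the root), so the depth is the number of divisions: log_3(9) = 2

The recursion tree depth is log_3(9) = 2. At each level, the problem size is divided by 3, so it takes 2 divisions to reduce to a base case of size 1. The algorithm makes 5 recursive calls at each level.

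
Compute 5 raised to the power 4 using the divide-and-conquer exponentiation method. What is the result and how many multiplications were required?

Computing 5^4 by squaring (build up from 5^1; each line after the first costs one multiplication):

5^1 = 5
5^2 = (5^1)^2 = 5^2 = 25
5^4 = (5^2)^2 = 25^2 = 625

Result: 625
Multiplications needed: 2 (2 lines after 5^1)

5^4 = 625. Using exponentiation by squaring, this requires 2 multiplications. The key idea: if the exponent is even, square the half-power; if odd, multiply by the base once.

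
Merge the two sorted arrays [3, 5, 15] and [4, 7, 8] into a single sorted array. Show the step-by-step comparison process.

Merging process:

Compare 3 vs 4: take 3 from left. Merged: [3]
Compare 5 vs 4: take 4 from right. Merged: [3, 4]
Compare 5 vs 7: take 5 from left. Merged: [3, 4, 5]
Compare 15 vs 7: take 7 from right. Merged: [3, 4, 5, 7]
Compare 15 vs 8: take 8 from right. Merged: [3, 4, 5, 7, 8]
Append remaining from left: [15]. Merged: [3, 4, 5, 7, 8, 15]

Final merged array: [3, 4, 5, 7, 8, 15]
Total comparisons: 5

The merged array is [3, 4, 5, 7, 8, 15], requiring 5 comparisons. The merge step runs in O(n) time where n is the total number of elements.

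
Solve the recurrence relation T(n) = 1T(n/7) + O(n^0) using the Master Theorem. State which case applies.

Master Theorem for T(n) = 1T(n/7) + O(n^0):

a = 1, b = 7, c = 0
log_b(a) = log_7(1) = 0.0000

Case 2: c = 0 = log_7(1) = 0.0000
T(n) = O(n^0 log n) = O(log n)

For T(n) = 1T(n/7) + O(n^0): log_7(1) = 0.0000. This is Case 2 of the Master Theorem (c = log_b(a), equal work at all levels), giving O(log n).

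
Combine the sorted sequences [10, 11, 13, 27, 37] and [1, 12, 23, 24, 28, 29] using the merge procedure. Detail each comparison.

Merging process:

Compare 10 vs 1: take 1 from right. Merged: [1]
Compare 10 vs 12: take 10 from left. Merged: [1, 10]
Compare 11 vs 12: take 11 from left. Merged: [1, 10, 11]
Compare 13 vs 12: take 12 from right. Merged: [1, 10, 11, 12]
Compare 13 vs 23: take 13 from left. Merged: [1, 10, 11, 12, 13]
Compare 27 vs 23: take 23 from right. Merged: [1, 10, 11, 12, 13, 23]
Compare 27 vs 24: take 24 from right. Merged: [1, 10, 11, 12, 13, 23, 24]
Compare 27 vs 28: take 27 from left. Merged: [1, 10, 11, 12, 13, 23, 24, 27]
Compare 37 vs 28: take 28 from right. Merged: [1, 10, 11, 12, 13, 23, 24, 27, 28]
Compare 37 vs 29: take 29 from right. Merged: [1, 10, 11, 12, 13, 23, 24, 27, 28, 29]
Append remaining from left: [37]. Merged: [1, 10, 11, 12, 13, 23, 24, 27, 28, 29, 37]

Final merged array: [1, 10, 11, 12, 13, 23, 24, 27, 28, 29, 37]
Total comparisons: 10

The merged array is [1, 10, 11, 12, 13, 23, 24, 27, 28, 29, 37], requiring 10 comparisons. The merge step runs in O(n) time where n is the total number of elements.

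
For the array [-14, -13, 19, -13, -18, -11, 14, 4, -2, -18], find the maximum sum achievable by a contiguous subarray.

Using Kadane's algorithm on [-14, -13, 19, -13, -18, -11, 14, 4, -2, -18]:

Scanning through the array:
Position 1 (value -13): max_ending_here = -13, max_so_far = -13
Position 2 (value 19): max_ending_here = 19, max_so_far = 19
Position 3 (value -13): max_ending_here = 6, max_so_far = 19
Position 4 (value -18): max_ending_here = -12, max_so_far = 19
Position 5 (value -11): max_ending_here = -11, max_so_far = 19
Position 6 (value 14): max_ending_here = 14, max_so_far = 19
Position 7 (value 4): max_ending_here = 18, max_so_far = 19
Position 8 (value -2): max_ending_here = 16, max_so_far = 19
Position 9 (value -18): max_ending_here = -2, max_so_far = 19

Maximum subarray: [19]
Maximum sum: 19

The maximum subarray is [19] with sum 19. This subarray runs from index 2 to index 2.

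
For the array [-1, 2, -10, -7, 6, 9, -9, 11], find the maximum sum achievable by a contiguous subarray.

Using Kadane's algorithm on [-1, 2, -10, -7, 6, 9, -9, 11]:

Scanning through the array:
Position 1 (value 2): max_ending_here = 2, max_so_far = 2
Position 2 (value -10): max_ending_here = -8, max_so_far = 2
Position 3 (value -7): max_ending_here = -7, max_so_far = 2
Position 4 (value 6): max_ending_here = 6, max_so_far = 6
Position 5 (value 9): max_ending_here = 15, max_so_far = 15
Position 6 (value -9): max_ending_here = 6, max_so_far = 15
Position 7 (value 11): max_ending_here = 17, max_so_far = 17

Maximum subarray: [6, 9, -9, 11]
Maximum sum: 17

The maximum subarray is [6, 9, -9, 11] with sum 17. This subarray runs from index 4 to index 7.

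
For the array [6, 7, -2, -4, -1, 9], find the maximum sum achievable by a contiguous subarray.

Using Kadane's algorithm on [6, 7, -2, -4, -1, 9]:

Scanning through the array:
Position 1 (value 7): max_ending_here = 13, max_so_far = 13
Position 2 (value -2): max_ending_here = 11, max_so_far = 13
Position 3 (value -4): max_ending_here = 7, max_so_far = 13
Position 4 (value -1): max_ending_here = 6, max_so_far = 13
Position 5 (value 9): max_ending_here = 15, max_so_far = 15

Maximum subarray: [6, 7, -2, -4, -1, 9]
Maximum sum: 15

The maximum subarray is [6, 7, -2, -4, -1, 9] with sum 15. This subarray runs from index 0 to index 5.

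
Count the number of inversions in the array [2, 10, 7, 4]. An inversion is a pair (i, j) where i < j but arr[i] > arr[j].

Finding inversions in [2, 10, 7, 4]:

(1, 2): arr[1]=10 > arr[2]=7
(1, 3): arr[1]=10 > arr[3]=4
(2, 3): arr[2]=7 > arr[3]=4

Total inversions: 3

The array has 3 inversion(s): (1,2), (1,3), (2,3). Each pair (i,j) satisfies i < j and arr[i] > arr[j].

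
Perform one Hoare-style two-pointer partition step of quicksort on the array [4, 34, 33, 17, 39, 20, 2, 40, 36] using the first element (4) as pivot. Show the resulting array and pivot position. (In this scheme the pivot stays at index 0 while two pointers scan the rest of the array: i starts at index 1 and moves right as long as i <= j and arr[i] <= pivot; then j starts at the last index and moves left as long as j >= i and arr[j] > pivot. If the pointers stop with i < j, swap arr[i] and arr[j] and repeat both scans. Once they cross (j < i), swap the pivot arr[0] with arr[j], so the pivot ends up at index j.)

Hoare-style two-pointer partition with pivot = 4:

Initial array: [4, 34, 33, 17, 39, 20, 2, 40, 36]

Pointers start at i = 1, j = 8.
i stops at index 1 (arr[1]=34 > 4), j stops at index 6 (arr[6]=2 <= 4): swap arr[1] and arr[6], array becomes [4, 2, 33, 17, 39, 20, 34, 40, 36]
i ends at 2, j ends at 1: the pointers have crossed (j < i), so scanning stops.

Swap pivot arr[0] with arr[1] to place pivot at position 1: [2, 4, 33, 17, 39, 20, 34, 40, 36]
Pivot position: 1

After partitioning with pivot 4, the array becomes [2, 4, 33, 17, 39, 20, 34, 40, 36]. The pivot is placed at index 1. All elements to the left of the pivot are <= 4, and all elements to the right are > 4.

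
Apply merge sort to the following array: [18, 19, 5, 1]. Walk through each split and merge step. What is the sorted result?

Merge sort trace:

Split: [18, 19, 5, 1] -> [18, 19] and [5, 1]
  Split: [18, 19] -> [18] and [19]
  Merge: [18] + [19] -> [18, 19]
  Split: [5, 1] -> [5] and [1]
  Merge: [5] + [1] -> [1, 5]
Merge: [18, 19] + [1, 5] -> [1, 5, 18, 19]

Final sorted array: [1, 5, 18, 19]

The merge sort proceeds by recursively splitting the array and merging sorted halves.
After all merges, the sorted array is [1, 5, 18, 19].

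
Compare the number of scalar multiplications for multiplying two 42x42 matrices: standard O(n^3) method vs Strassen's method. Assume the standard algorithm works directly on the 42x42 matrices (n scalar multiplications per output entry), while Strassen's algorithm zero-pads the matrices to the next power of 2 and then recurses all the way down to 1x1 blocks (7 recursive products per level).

Matrix multiplication for 42x42 matrices:

Strassen's algorithm requires power-of-2 dimensions. Pad 42x42 to 64x64 (next power of 2).

Standard algorithm: 42^3 = 74088 multiplications
Strassen's algorithm: 7^(log2(64)) = 7^6 = 117649 multiplications
Difference: 74088 - 117649 = -43561 (Strassen uses MORE here due to padding overhead — for small or just-over-power-of-2 n, padding can outweigh the per-level savings)

Standard: 74088 multiplications (42^3). Strassen: 117649 multiplications (7^6, after padding to 64x64). Strassen reduces 8 recursive multiplications to 7 at each level.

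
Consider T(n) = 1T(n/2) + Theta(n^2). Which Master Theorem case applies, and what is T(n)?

Master Theorem for T(n) = 1T(n/2) + O(n^2):

a = 1, b = 2, c = 2
log_b(a) = log_2(1) = 0.0000

Case 3: c = 2 > log_2(1) = 0.0000
T(n) = O(n^2) = O(n^2)

For T(n) = 1T(n/2) + O(n^2): log_2(1) = 0.0000. This is Case 3 of the Master Theorem (c > log_b(a), work dominated by root), giving O(n^2).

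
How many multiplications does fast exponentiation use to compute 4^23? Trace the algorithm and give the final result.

Computing 4^23 by squaring (build up from 4^1; each line after the first costs one multiplication):

4^1 = 4
4^2 = (4^1)^2 = 4^2 = 16
4^4 = (4^2)^2 = 16^2 = 256
4^5 = 4 * 4^4 = 4 * 256 = 1024
4^10 = (4^5)^2 = 1024^2 = 1048576
4^11 = 4 * 4^10 = 4 * 1048576 = 4194304
4^22 = (4^11)^2 = 4194304^2 = 17592186044416
4^23 = 4 * 4^22 = 4 * 17592186044416 = 70368744177664

Result: 70368744177664
Multiplications needed: 7 (7 lines after 4^1)

4^23 = 70368744177664. Using exponentiation by squaring, this requires 7 multiplications. The key idea: if the exponent is even, square the half-power; if odd, multiply by the base once.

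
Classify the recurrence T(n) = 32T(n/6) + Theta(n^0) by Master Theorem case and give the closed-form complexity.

Master Theorem for T(n) = 32T(n/6) + O(n^0):

a = 32, b = 6, c = 0
log_b(a) = log_6(32) = 1.9343

Case 1: c = 0 < log_6(32) = 1.9343
T(n) = O(n^(log_6 32))

For T(n) = 32T(n/6) + O(n^0): log_6(32) = 1.9343. This is Case 1 of the Master Theorem (c < log_b(a), work dominated by leaves), giving O(n^(log_6 32)).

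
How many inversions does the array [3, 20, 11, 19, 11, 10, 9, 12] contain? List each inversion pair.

Finding inversions in [3, 20, 11, 19, 11, 10, 9, 12]:

(1, 2): arr[1]=20 > arr[2]=11
(1, 3): arr[1]=20 > arr[3]=19
(1, 4): arr[1]=20 > arr[4]=11
(1, 5): arr[1]=20 > arr[5]=10
(1, 6): arr[1]=20 > arr[6]=9
(1, 7): arr[1]=20 > arr[7]=12
(2, 5): arr[2]=11 > arr[5]=10
(2, 6): arr[2]=11 > arr[6]=9
(3, 4): arr[3]=19 > arr[4]=11
(3, 5): arr[3]=19 > arr[5]=10
(3, 6): arr[3]=19 > arr[6]=9
(3, 7): arr[3]=19 > arr[7]=12
(4, 5): arr[4]=11 > arr[5]=10
(4, 6): arr[4]=11 > arr[6]=9
(5, 6): arr[5]=10 > arr[6]=9

Total inversions: 15

The array has 15 inversion(s): (1,2), (1,3), (1,4), (1,5), (1,6), (1,7), (2,5), (2,6), (3,4), (3,5), (3,6), (3,7), (4,5), (4,6), (5,6). Each pair (i,j) satisfies i < j and arr[i] > arr[j].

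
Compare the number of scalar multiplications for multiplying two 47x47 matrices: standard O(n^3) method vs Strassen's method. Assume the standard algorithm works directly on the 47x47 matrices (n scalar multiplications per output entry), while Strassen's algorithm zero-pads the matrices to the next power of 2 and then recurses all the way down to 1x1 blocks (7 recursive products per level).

Matrix multiplication for 47x47 matrices:

Strassen's algorithm requires power-of-2 dimensions. Pad 47x47 to 64x64 (next power of 2).

Standard algorithm: 47^3 = 103823 multiplications
Strassen's algorithm: 7^(log2(64)) = 7^6 = 117649 multiplications
Difference: 103823 - 117649 = -13826 (Strassen uses MORE here due to padding overhead — for small or just-over-power-of-2 n, padding can outweigh the per-level savings)

Standard: 103823 multiplications (47^3). Strassen: 117649 multiplications (7^6, after padding to 64x64). Strassen reduces 8 recursive multiplications to 7 at each level.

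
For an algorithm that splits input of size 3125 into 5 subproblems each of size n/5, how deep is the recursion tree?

For divide and conquer with division factor 5:

Problem sizes at each level:
Level 0: 3125
Level 1: 625
Level 2: 125
Level 3: 25
Level 4: 5
Level 5: 1

The root is level 0 and the size-1 base case is level 5 (the tree spans levels 0 through 5, i.e. 6 levels counting the root), so the depth is the number of divisions: log_5(3125) = 5

The recursion tree depth is log_5(3125) = 5. At each level, the problem size is divided by 5, so it takes 5 divisions to reduce to a base case of size 1. The algorithm makes 5 recursive calls at each level.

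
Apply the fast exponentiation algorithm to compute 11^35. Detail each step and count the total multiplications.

Computing 11^35 by squaring (build up from 11^1; each line after the first costs one multiplication):

11^1 = 11
11^2 = (11^1)^2 = 11^2 = 121
11^4 = (11^2)^2 = 121^2 = 14641
11^8 = (11^4)^2 = 14641^2 = 214358881
11^16 = (11^8)^2 = 214358881^2 = 45949729863572161
11^17 = 11 * 11^16 = 11 * 45949729863572161 = 505447028499293771
11^34 = (11^17)^2 = 505447028499293771^2 = 255476698618765889551019445759400441
11^35 = 11 * 11^34 = 11 * 255476698618765889551019445759400441 = 2810243684806424785061213903353404851

Result: 2810243684806424785061213903353404851
Multiplications needed: 7 (7 lines after 11^1)

11^35 = 2810243684806424785061213903353404851. Using exponentiation by squaring, this requires 7 multiplications. The key idea: if the exponent is even, square the half-power; if odd, multiply by the base once.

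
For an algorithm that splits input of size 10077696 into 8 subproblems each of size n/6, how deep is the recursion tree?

For divide and conquer with division factor 6:

Problem sizes at each level:
Level 0: 10077696
Level 1: 1679616
Level 2: 279936
Level 3: 46656
Level 4: 7776
Level 5: 1296
Level 6: 216
Level 7: 36
Level 8: 6
Level 9: 1

The root is level 0 and the size-1 base case is level 9 (the tree spans levels 0 through 9, i.e. 10 levels counting the root), so the depth is the number of divisions: log_6(10077696) = 9

The recursion tree depth is log_6(10077696) = 9. At each level, the problem size is divided by 6, so it takes 9 divisions to reduce to a base case of size 1. The algorithm makes 8 recursive calls at each level.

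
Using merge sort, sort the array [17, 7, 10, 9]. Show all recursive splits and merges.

Merge sort trace:

Split: [17, 7, 10, 9] -> [17, 7] and [10, 9]
  Split: [17, 7] -> [17] and [7]
  Merge: [17] + [7] -> [7, 17]
  Split: [10, 9] -> [10] and [9]
  Merge: [10] + [9] -> [9, 10]
Merge: [7, 17] + [9, 10] -> [7, 9, 10, 17]

Final sorted array: [7, 9, 10, 17]

The merge sort proceeds by recursively splitting the array and merging sorted halves.
After all merges, the sorted array is [7, 9, 10, 17].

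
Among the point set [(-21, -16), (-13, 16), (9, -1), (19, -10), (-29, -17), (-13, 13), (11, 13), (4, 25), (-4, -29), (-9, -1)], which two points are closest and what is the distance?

Computing all pairwise distances among 10 points:

d((-21, -16), (-13, 16)) = 32.9848
d((-21, -16), (9, -1)) = 33.541
d((-21, -16), (19, -10)) = 40.4475
d((-21, -16), (-29, -17)) = 8.0623
d((-21, -16), (-13, 13)) = 30.0832
d((-21, -16), (11, 13)) = 43.1856
d((-21, -16), (4, 25)) = 48.0208
d((-21, -16), (-4, -29)) = 21.4009
d((-21, -16), (-9, -1)) = 19.2094
d((-13, 16), (9, -1)) = 27.8029
d((-13, 16), (19, -10)) = 41.2311
d((-13, 16), (-29, -17)) = 36.6742
d((-13, 16), (-13, 13)) = 3.0 <-- minimum
d((-13, 16), (11, 13)) = 24.1868
d((-13, 16), (4, 25)) = 19.2354
d((-13, 16), (-4, -29)) = 45.8912
d((-13, 16), (-9, -1)) = 17.4642
d((9, -1), (19, -10)) = 13.4536
d((9, -1), (-29, -17)) = 41.2311
d((9, -1), (-13, 13)) = 26.0768
d((9, -1), (11, 13)) = 14.1421
d((9, -1), (4, 25)) = 26.4764
d((9, -1), (-4, -29)) = 30.8707
d((9, -1), (-9, -1)) = 18.0
d((19, -10), (-29, -17)) = 48.5077
d((19, -10), (-13, 13)) = 39.4081
d((19, -10), (11, 13)) = 24.3516
d((19, -10), (4, 25)) = 38.0789
d((19, -10), (-4, -29)) = 29.8329
d((19, -10), (-9, -1)) = 29.4109
d((-29, -17), (-13, 13)) = 34.0
d((-29, -17), (11, 13)) = 50.0
d((-29, -17), (4, 25)) = 53.4135
d((-29, -17), (-4, -29)) = 27.7308
d((-29, -17), (-9, -1)) = 25.6125
d((-13, 13), (11, 13)) = 24.0
d((-13, 13), (4, 25)) = 20.8087
d((-13, 13), (-4, -29)) = 42.9535
d((-13, 13), (-9, -1)) = 14.5602
d((11, 13), (4, 25)) = 13.8924
d((11, 13), (-4, -29)) = 44.5982
d((11, 13), (-9, -1)) = 24.4131
d((4, 25), (-4, -29)) = 54.5894
d((4, 25), (-9, -1)) = 29.0689
d((-4, -29), (-9, -1)) = 28.4429

Closest pair: (-13, 16) and (-13, 13) with distance 3.0

The closest pair is (-13, 16) and (-13, 13) with Euclidean distance 3.0. For 10 points, brute-force pairwise comparison is shown above. For large n, the divide-and-conquer algorithm (sort by x, recurse on halves, check the dividing strip) achieves O(n log n).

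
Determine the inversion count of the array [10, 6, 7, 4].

Finding inversions in [10, 6, 7, 4]:

(0, 1): arr[0]=10 > arr[1]=6
(0, 2): arr[0]=10 > arr[2]=7
(0, 3): arr[0]=10 > arr[3]=4
(1, 3): arr[1]=6 > arr[3]=4
(2, 3): arr[2]=7 > arr[3]=4

Total inversions: 5

The array has 5 inversion(s): (0,1), (0,2), (0,3), (1,3), (2,3). Each pair (i,j) satisfies i < j and arr[i] > arr[j].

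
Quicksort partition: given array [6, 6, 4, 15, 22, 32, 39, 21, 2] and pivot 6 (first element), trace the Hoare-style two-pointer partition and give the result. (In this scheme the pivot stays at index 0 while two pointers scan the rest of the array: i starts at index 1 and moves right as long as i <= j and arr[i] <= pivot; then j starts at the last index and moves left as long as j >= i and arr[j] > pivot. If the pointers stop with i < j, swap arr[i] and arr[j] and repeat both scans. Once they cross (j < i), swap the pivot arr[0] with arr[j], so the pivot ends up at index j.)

Hoare-style two-pointer partition with pivot = 6:

Initial array: [6, 6, 4, 15, 22, 32, 39, 21, 2]

Pointers start at i = 1, j = 8.
i stops at index 3 (arr[3]=15 > 6), j stops at index 8 (arr[8]=2 <= 6): swap arr[3] and arr[8], array becomes [6, 6, 4, 2, 22, 32, 39, 21, 15]
i ends at 4, j ends at 3: the pointers have crossed (j < i), so scanning stops.

Swap pivot arr[0] with arr[3] to place pivot at position 3: [2, 6, 4, 6, 22, 32, 39, 21, 15]
Pivot position: 3

After partitioning with pivot 6, the array becomes [2, 6, 4, 6, 22, 32, 39, 21, 15]. The pivot is placed at index 3. All elements to the left of the pivot are <= 6, and all elements to the right are > 6.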